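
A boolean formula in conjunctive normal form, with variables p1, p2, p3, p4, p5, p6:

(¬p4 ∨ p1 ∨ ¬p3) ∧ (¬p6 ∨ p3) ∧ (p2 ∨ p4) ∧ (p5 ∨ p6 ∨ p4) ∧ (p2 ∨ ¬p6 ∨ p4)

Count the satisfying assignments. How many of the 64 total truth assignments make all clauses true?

24

Case analysis on p4 and p6:
  p4=T, p6=T: remaining (p1,p2,p3,p5) ∈ {(T,F,T,F); (T,F,T,T); (T,T,T,F); (T,T,T,T)} — 4.
  p4=T, p6=F: p2, p5 free; 3 ways for (p1,p3) × 2^2 = 12.
  p4=F, p6=T: remaining (p1,p2,p3,p5) ∈ {(F,T,T,F); (F,T,T,T); (T,T,T,F); (T,T,T,T)} — 4.
  p4=F, p6=F: remaining (p1,p2,p3,p5) ∈ {(F,T,F,T); (F,T,T,T); (T,T,F,T); (T,T,T,T)} — 4.
Total: 4 + 12 + 4 + 4 = 24.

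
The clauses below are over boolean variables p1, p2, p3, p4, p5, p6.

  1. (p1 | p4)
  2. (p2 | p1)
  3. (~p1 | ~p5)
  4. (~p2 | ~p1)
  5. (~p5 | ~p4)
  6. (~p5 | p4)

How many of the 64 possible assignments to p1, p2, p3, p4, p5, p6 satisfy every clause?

12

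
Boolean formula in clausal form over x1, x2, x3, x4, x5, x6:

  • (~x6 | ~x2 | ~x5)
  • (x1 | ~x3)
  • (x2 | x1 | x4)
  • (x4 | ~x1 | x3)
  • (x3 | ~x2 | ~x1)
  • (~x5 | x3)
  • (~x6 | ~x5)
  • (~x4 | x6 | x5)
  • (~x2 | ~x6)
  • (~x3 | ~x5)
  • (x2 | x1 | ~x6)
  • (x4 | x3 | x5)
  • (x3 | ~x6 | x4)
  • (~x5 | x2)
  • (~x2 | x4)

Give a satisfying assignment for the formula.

x1=1  x2=0  x3=1  x4=0  x5=0  x6=1

Check each clause:
  1. (~x6 | ~x5 | ~x2) — ~x5 is true.
  2. (~x3 | x1) — x1 is true.
  3. (x4 | x2 | x1) — x1 is true.
  4. (x3 | x4 | ~x1) — x3 is true.
  5. (~x2 | x3 | ~x1) — x3 is true.
  6. (~x5 | x3) — x3 is true.
  7. (~x5 | ~x6) — ~x5 is true.
  8. (x5 | ~x4 | x6) — ~x4 is true.
  9. (~x2 | ~x6) — ~x2 is true.
  10. (~x5 | ~x3) — ~x5 is true.
  11. (x2 | ~x6 | x1) — x1 is true.
  12. (x5 | x4 | x3) — x3 is true.
  13. (x3 | ~x6 | x4) — x3 is true.
  14. (~x5 | x2) — ~x5 is true.
  15. (x4 | ~x2) — ~x2 is true.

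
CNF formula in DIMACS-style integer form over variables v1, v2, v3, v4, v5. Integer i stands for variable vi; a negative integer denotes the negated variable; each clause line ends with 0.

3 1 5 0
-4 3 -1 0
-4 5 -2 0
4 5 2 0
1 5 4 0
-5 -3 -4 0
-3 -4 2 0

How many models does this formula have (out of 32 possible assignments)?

12

Case analysis on v4 and v5:
  v4=1, v5=1: remaining (v1,v2,v3) ∈ {(0,0,0); (0,1,0)} — 2.
  v4=1, v5=0: a clause becomes empty — 0.
  v4=0, v5=1: v1, v2, v3 free → 2^3 = 8.
  v4=0, v5=0: remaining (v1,v2,v3) ∈ {(1,1,0); (1,1,1)} — 2.
Total: 2 + 0 + 8 + 2 = 12.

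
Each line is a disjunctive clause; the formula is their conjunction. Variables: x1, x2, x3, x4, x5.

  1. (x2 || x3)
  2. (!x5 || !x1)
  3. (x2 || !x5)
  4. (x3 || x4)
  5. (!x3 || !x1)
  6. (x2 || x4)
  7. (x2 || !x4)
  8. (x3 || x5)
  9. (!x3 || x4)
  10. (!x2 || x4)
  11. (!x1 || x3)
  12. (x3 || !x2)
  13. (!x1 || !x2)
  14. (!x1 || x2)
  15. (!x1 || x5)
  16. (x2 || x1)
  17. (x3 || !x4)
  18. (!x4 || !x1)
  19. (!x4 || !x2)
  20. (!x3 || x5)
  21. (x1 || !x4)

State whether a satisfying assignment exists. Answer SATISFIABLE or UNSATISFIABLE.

x2 = True:
  propagation gives x4=True; an empty clause results — contradiction.
x2 = False:
  propagation gives x3=True, x5=False; an empty clause results — contradiction.
Every branch closes, so no satisfying assignment exists.

UNSATISFIABLE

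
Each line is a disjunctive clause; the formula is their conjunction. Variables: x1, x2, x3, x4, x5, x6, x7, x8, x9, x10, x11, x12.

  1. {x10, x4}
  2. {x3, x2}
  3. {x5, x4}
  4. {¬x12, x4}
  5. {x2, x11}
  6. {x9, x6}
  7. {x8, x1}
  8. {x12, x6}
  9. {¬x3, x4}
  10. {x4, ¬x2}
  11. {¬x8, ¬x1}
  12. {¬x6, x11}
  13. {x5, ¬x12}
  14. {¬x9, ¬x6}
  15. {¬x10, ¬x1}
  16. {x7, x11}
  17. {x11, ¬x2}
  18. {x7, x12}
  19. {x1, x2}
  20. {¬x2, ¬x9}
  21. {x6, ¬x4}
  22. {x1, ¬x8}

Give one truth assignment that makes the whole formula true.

x7 occurs only positively in the remaining clauses — set x7 = True.
x11 occurs only positively in the remaining clauses — set x11 = True.
Try x1 = True.
  then x8 is forced to False.
  then x10 is forced to False.
  then x4 is forced to True.
  then x6 is forced to True.
  then x9 is forced to False.
Branch on x2: take x2 = False.
  then x3 is forced to True.
Try x5 = False.
  then x12 is forced to False.

x1=1  x2=0  x3=1  x4=1  x5=0  x6=1  x7=1  x8=0  x9=0  x10=0  x11=1  x12=0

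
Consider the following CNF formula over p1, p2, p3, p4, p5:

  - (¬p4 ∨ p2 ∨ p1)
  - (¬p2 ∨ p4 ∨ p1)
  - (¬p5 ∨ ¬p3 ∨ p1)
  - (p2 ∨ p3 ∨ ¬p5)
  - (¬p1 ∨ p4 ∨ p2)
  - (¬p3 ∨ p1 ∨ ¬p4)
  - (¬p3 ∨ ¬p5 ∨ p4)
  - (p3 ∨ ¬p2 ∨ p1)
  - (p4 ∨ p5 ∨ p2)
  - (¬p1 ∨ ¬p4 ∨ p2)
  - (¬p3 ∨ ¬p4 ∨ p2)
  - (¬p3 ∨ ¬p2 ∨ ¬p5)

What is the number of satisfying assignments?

6

The models are:
  p1=T p2=T p3=F p4=F p5=F
  p1=T p2=T p3=F p4=F p5=T
  p1=T p2=T p3=F p4=T p5=F
  p1=T p2=T p3=F p4=T p5=T
  p1=T p2=T p3=T p4=F p5=F
  p1=T p2=T p3=T p4=T p5=F
Count: 6.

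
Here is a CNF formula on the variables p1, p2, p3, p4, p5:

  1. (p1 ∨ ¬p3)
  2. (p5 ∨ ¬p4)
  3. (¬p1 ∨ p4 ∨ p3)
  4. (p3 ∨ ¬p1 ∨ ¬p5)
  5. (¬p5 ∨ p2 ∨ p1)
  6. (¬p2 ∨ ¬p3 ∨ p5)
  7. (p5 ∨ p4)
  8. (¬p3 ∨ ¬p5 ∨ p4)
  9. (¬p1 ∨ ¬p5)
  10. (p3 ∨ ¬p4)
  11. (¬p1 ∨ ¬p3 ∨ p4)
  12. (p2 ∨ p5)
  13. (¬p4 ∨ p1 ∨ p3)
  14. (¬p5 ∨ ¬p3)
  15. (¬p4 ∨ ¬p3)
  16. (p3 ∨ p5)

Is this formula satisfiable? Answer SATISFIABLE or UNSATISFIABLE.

SATISFIABLE

Try p1 = False.
  then p3 is forced to False.
  then p4 is forced to False.
  then p5 is forced to True.
  then p2 is forced to True.
Every clause has at least one true literal under this assignment.
So p1=F, p2=T, p3=F, p4=F, p5=T is a satisfying assignment.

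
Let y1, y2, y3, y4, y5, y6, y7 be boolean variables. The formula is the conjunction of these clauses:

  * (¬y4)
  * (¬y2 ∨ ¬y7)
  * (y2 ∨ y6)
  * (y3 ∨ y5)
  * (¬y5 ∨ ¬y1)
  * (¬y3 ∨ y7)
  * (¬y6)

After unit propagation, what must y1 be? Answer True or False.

False

(¬y4) stands alone — y4 = False.
(¬y6) stands alone — y6 = False.
In (y2 ∨ y6), y6 is now false; y2 must hold, so y2 = True.
(¬y7 ∨ ¬y2) with y2 = True leaves only ¬y7, so y7 = False.
(y7 ∨ ¬y3): since y7 = False, the clause reduces to (¬y3). y3 = False.
(y3 ∨ y5): since y3 = False, the clause reduces to (y5). y5 = True.
(¬y1 ∨ ¬y5): since y5 = True, the clause reduces to (¬y1). y1 = False.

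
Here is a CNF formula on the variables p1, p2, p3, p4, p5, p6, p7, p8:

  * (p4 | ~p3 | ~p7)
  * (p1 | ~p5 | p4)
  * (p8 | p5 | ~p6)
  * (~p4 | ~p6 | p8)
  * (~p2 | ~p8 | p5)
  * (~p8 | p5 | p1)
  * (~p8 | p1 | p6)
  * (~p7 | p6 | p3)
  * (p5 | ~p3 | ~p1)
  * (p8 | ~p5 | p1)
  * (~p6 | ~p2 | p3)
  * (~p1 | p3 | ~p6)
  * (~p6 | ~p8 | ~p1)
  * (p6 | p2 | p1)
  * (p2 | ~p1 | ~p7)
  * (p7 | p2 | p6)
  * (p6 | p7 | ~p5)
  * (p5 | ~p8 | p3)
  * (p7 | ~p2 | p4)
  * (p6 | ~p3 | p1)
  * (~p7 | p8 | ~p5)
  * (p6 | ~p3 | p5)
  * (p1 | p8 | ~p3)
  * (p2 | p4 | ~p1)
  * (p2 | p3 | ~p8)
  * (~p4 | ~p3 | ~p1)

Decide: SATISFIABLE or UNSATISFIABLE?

SATISFIABLE

Set p1 = False and propagate.
Try p2 = True.
Set p3 = True and propagate.
  then p6 is forced to True.
  then p8 is forced to True.
  then p5 is forced to True.
  then p4 is forced to True.
p7 is now unconstrained; take p7 = True.
So p1 = False, p2 = True, p3 = True, p4 = True, p5 = True, p6 = True, p7 = True, p8 = True is a satisfying assignment.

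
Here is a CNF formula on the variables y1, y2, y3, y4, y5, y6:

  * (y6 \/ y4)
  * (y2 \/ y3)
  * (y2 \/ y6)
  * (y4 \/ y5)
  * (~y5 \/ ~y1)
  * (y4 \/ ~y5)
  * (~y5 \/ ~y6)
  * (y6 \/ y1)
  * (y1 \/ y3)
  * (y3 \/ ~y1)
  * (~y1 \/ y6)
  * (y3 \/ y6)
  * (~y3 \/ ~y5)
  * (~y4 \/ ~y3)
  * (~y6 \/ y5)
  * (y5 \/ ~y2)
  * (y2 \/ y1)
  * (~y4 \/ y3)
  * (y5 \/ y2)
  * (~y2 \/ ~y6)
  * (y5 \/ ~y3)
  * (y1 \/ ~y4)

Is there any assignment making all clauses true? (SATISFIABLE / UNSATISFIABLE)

y5 = True:
  propagation gives y1=False, y4=True; an empty clause results — contradiction.
y5 = False:
  propagation gives y4=True, y3=False; an empty clause results — contradiction.
Every branch closes, so no satisfying assignment exists.

UNSATISFIABLE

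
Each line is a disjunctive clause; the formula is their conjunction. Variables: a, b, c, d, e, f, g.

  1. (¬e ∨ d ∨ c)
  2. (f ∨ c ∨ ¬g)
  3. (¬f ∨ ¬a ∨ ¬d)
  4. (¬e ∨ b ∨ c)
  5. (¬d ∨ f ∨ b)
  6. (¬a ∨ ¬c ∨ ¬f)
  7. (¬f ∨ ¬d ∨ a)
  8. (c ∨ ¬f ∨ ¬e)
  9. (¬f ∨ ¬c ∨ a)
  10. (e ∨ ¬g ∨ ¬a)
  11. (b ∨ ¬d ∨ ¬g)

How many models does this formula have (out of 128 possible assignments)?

Split on f, then c.
  f=1, c=1: a clause becomes empty — 0.
  f=1, c=0: b free; 3 ways for (a,d,e,g) × 2^1 = 6.
  f=0, c=1: 21 of the 32 assignments to (a,b,d,e,g) work.
  f=0, c=0: a free; 4 ways for (b,d,e,g) × 2^1 = 8.
Total: 0 + 6 + 21 + 8 = 35.

35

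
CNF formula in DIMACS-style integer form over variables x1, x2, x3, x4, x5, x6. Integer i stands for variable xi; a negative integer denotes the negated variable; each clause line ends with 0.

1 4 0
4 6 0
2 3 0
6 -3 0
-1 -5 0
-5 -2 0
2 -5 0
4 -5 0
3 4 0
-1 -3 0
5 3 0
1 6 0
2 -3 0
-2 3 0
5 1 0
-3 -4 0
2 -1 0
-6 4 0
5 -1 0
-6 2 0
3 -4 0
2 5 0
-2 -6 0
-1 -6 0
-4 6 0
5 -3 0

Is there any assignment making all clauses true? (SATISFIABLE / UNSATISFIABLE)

x3 = True:
  propagation gives x6=True, x1=False, x4=True; an empty clause results — contradiction.
x3 = False:
  propagation gives x2=True; an empty clause results — contradiction.
Every branch closes, so no satisfying assignment exists.

UNSATISFIABLE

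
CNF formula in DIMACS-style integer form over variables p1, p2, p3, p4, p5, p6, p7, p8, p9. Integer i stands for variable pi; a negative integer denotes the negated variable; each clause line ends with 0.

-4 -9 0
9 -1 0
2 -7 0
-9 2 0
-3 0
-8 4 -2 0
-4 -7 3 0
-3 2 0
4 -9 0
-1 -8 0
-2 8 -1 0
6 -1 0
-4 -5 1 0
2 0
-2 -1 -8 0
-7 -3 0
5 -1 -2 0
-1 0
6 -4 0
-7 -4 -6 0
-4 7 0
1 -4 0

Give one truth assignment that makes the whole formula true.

p1=False, p2=True, p3=False, p4=False, p5=False, p6=True, p7=True, p8=False, p9=False

Check each clause:
  1. (~p4 | ~p9) — ~p4 is true.
  2. (p9 | ~p1) — ~p1 is true.
  3. (~p7 | p2) — p2 is true.
  4. (p2 | ~p9) — p2 is true.
  5. (~p3) — ~p3 is true.
  6. (~p8 | p4 | ~p2) — ~p8 is true.
  7. (~p4 | ~p7 | p3) — ~p4 is true.
  8. (p2 | ~p3) — p2 is true.
  9. (~p9 | p4) — ~p9 is true.
  10. (~p8 | ~p1) — ~p8 is true.
  11. (~p2 | ~p1 | p8) — ~p1 is true.
  12. (p6 | ~p1) — p6 is true.
  13. (~p5 | ~p4 | p1) — ~p5 is true.
  14. (p2) — p2 is true.
  15. (~p8 | ~p1 | ~p2) — ~p8 is true.
  16. (~p3 | ~p7) — ~p3 is true.
  17. (p5 | ~p1 | ~p2) — ~p1 is true.
  18. (~p1) — ~p1 is true.
  19. (~p4 | p6) — ~p4 is true.
  20. (~p4 | ~p6 | ~p7) — ~p4 is true.
  21. (p7 | ~p4) — ~p4 is true.
  22. (p1 | ~p4) — ~p4 is true.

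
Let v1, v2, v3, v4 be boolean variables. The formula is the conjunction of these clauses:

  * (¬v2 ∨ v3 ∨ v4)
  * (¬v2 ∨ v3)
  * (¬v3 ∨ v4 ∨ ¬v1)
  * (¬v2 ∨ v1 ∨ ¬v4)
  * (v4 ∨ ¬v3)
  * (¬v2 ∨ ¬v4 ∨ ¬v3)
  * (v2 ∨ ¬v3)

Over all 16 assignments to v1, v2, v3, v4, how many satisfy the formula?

Satisfying assignments:
  v1=F v2=F v3=F v4=F
  v1=F v2=F v3=F v4=T
  v1=T v2=F v3=F v4=F
  v1=T v2=F v3=F v4=T
Count: 4.

4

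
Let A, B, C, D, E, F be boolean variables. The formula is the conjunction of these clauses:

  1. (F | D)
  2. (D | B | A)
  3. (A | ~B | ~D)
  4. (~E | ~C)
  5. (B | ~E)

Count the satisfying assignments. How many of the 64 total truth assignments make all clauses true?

22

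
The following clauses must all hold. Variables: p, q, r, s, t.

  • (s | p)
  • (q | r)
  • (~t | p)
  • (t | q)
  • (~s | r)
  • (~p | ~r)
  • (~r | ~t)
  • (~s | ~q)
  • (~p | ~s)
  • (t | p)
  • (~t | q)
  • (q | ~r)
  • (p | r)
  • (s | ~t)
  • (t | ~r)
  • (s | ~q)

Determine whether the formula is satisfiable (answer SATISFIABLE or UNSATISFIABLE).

r = True:
  propagation gives p=False, s=True, t=False; an empty clause results — contradiction.
r = False:
  propagation gives q=True, s=False; an empty clause results — contradiction.
Every branch closes, so no satisfying assignment exists.

UNSATISFIABLE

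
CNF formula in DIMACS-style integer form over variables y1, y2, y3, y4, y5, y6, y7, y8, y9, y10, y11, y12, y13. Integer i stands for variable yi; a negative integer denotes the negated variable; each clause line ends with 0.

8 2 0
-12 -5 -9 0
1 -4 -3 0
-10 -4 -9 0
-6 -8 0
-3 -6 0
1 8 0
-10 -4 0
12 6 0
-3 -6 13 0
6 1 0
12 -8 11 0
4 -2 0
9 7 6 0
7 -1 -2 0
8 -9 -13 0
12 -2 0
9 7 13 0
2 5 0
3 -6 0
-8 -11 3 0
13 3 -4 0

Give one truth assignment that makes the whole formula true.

y1 = True, y2 = True, y3 = True, y4 = True, y5 = False, y6 = False, y7 = True, y8 = False, y9 = False, y10 = False, y11 = False, y12 = True, y13 = False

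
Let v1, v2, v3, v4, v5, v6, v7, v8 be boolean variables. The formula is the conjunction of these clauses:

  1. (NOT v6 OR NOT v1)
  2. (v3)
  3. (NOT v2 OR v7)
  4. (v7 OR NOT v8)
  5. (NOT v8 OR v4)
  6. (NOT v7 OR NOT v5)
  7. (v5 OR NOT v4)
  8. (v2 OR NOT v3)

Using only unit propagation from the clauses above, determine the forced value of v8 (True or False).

(v3) is a unit clause: v3 = True.
From (NOT v3 OR v2) and v3 = True: v2 = True.
(v7 OR NOT v2): since v2 = True, the clause reduces to (v7). v7 = True.
(NOT v5 OR NOT v7): since v7 = True, the clause reduces to (NOT v5). v5 = False.
(v5 OR NOT v4): since v5 = False, the clause reduces to (NOT v4). v4 = False.
(NOT v8 OR v4): since v4 = False, the clause reduces to (NOT v8). v8 = False.

False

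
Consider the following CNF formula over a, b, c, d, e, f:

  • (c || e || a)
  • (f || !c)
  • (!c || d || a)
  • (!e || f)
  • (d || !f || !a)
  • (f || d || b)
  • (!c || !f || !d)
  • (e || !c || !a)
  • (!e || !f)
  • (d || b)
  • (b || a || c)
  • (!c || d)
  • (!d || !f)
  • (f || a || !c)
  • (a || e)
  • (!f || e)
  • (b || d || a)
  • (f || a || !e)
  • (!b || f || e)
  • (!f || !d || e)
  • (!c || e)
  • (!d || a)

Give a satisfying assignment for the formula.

Try a = True.
For the remaining variables, b = False, c = False, d = True, e = False, f = False works.
Every clause has at least one true literal under this assignment.

a=True, b=False, c=False, d=True, e=False, f=False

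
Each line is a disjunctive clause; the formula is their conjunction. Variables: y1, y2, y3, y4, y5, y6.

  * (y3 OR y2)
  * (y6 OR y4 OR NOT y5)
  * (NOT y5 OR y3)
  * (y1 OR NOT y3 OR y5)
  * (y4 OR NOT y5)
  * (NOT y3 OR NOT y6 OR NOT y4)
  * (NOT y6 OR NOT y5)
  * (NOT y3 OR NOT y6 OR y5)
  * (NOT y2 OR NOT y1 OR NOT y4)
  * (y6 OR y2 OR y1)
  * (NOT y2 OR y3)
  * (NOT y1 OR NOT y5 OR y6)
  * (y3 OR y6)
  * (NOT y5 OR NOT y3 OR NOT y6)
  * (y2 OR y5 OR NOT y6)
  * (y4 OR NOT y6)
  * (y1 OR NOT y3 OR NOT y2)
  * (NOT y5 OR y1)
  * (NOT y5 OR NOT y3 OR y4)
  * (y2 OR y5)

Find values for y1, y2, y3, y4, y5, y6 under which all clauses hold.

Try y1 = True.
Try y2 = True.
  then y4 is forced to False.
  then y5 is forced to False.
  then y3 is forced to True.
  then y6 is forced to False.
Every clause has at least one true literal under this assignment.

y1=True, y2=True, y3=True, y4=False, y5=False, y6=False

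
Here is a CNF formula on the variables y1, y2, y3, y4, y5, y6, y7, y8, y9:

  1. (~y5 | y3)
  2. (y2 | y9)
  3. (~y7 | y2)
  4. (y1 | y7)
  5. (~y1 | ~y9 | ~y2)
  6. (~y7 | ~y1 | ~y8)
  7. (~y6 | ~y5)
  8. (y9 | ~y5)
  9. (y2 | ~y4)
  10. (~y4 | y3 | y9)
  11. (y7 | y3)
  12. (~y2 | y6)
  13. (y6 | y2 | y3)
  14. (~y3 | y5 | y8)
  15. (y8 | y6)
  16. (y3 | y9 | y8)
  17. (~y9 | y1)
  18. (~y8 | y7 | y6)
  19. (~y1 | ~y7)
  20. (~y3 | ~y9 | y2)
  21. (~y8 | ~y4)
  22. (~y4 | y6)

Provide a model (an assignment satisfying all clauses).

y1 = T, y2 = T, y3 = T, y4 = F, y5 = F, y6 = T, y7 = F, y8 = T, y9 = F

Check each clause:
  1. (~y5 | y3) — y3 is true.
  2. (y2 | y9) — y2 is true.
  3. (y2 | ~y7) — ~y7 is true.
  4. (y1 | y7) — y1 is true.
  5. (~y2 | ~y1 | ~y9) — ~y9 is true.
  6. (~y7 | ~y8 | ~y1) — ~y7 is true.
  7. (~y6 | ~y5) — ~y5 is true.
  8. (~y5 | y9) — ~y5 is true.
  9. (y2 | ~y4) — y2 is true.
  10. (y9 | ~y4 | y3) — y3 is true.
  11. (y3 | y7) — y3 is true.
  12. (y6 | ~y2) — y6 is true.
  13. (y6 | y3 | y2) — y2 is true.
  14. (y8 | ~y3 | y5) — y8 is true.
  15. (y6 | y8) — y8 is true.
  16. (y3 | y9 | y8) — y8 is true.
  17. (~y9 | y1) — y1 is true.
  18. (y6 | ~y8 | y7) — y6 is true.
  19. (~y1 | ~y7) — ~y7 is true.
  20. (~y3 | y2 | ~y9) — y2 is true.
  21. (~y4 | ~y8) — ~y4 is true.
  22. (y6 | ~y4) — ~y4 is true.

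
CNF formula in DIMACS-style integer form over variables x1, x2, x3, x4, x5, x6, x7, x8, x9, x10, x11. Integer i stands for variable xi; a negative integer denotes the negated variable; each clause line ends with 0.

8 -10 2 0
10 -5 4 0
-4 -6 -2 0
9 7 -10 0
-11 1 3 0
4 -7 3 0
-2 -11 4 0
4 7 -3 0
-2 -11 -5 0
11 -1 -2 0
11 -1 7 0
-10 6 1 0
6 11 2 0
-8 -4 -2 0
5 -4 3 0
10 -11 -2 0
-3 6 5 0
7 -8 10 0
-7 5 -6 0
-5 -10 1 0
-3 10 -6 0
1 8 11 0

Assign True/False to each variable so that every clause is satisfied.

x1=1  x2=0  x3=1  x4=1  x5=1  x6=1  x7=1  x8=1  x9=0  x10=1  x11=0

Check each clause:
  1. (NOT x10 OR x2 OR x8) — x8 is true.
  2. (x4 OR x10 OR NOT x5) — x10 is true.
  3. (NOT x6 OR NOT x2 OR NOT x4) — NOT x2 is true.
  4. (x7 OR NOT x10 OR x9) — x7 is true.
  5. (NOT x11 OR x1 OR x3) — x1 is true.
  6. (NOT x7 OR x4 OR x3) — x3 is true.
  7. (NOT x11 OR NOT x2 OR x4) — x4 is true.
  8. (x7 OR x4 OR NOT x3) — x4 is true.
  9. (NOT x2 OR NOT x5 OR NOT x11) — NOT x11 is true.
  10. (x11 OR NOT x2 OR NOT x1) — NOT x2 is true.
  11. (x7 OR x11 OR NOT x1) — x7 is true.
  12. (x1 OR x6 OR NOT x10) — x1 is true.
  13. (x6 OR x11 OR x2) — x6 is true.
  14. (NOT x2 OR NOT x4 OR NOT x8) — NOT x2 is true.
  15. (NOT x4 OR x3 OR x5) — x3 is true.
  16. (NOT x2 OR x10 OR NOT x11) — x10 is true.
  17. (x5 OR x6 OR NOT x3) — x5 is true.
  18. (NOT x8 OR x7 OR x10) — x10 is true.
  19. (NOT x6 OR NOT x7 OR x5) — x5 is true.
  20. (x1 OR NOT x5 OR NOT x10) — x1 is true.
  21. (NOT x6 OR NOT x3 OR x10) — x10 is true.
  22. (x8 OR x1 OR x11) — x8 is true.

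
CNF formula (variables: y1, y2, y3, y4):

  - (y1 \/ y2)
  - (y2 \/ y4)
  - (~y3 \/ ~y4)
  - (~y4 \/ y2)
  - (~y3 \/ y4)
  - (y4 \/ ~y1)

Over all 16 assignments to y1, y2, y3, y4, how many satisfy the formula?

3

Satisfying assignments:
  y1=F y2=T y3=F y4=F
  y1=F y2=T y3=F y4=T
  y1=T y2=T y3=F y4=T
Count: 3.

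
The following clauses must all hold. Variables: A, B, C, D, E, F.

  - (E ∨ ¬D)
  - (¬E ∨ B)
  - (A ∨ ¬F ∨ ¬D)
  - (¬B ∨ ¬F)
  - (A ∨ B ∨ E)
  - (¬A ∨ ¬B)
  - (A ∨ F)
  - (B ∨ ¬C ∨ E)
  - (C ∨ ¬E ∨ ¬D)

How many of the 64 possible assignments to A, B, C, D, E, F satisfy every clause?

Satisfying assignments:
  A=T B=F C=F D=F E=F F=F
  A=T B=F C=F D=F E=F F=T
That's 2 in total.

2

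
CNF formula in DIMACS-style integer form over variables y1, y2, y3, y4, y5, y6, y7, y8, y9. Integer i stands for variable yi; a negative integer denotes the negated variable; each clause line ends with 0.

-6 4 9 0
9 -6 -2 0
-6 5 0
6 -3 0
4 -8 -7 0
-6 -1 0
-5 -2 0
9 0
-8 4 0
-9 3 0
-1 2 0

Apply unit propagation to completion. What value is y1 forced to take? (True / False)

False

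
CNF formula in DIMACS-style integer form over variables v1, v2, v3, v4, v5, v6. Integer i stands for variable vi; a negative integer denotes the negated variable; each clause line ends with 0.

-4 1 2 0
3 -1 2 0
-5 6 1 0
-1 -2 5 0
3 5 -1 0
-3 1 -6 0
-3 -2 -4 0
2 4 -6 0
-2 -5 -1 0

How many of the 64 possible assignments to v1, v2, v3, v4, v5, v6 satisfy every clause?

Split on v1, then v2.
  v1=T, v2=T: a clause becomes empty — 0.
  v1=T, v2=F: v5 free; 3 ways for (v3,v4,v6) × 2^1 = 6.
  v1=F, v2=T: 7 of the 16 assignments to (v3,v4,v5,v6) work.
  v1=F, v2=F: remaining (v3,v4,v5,v6) ∈ {(F,F,F,F); (T,F,F,F)} — 2.
Total: 0 + 6 + 7 + 2 = 15.

15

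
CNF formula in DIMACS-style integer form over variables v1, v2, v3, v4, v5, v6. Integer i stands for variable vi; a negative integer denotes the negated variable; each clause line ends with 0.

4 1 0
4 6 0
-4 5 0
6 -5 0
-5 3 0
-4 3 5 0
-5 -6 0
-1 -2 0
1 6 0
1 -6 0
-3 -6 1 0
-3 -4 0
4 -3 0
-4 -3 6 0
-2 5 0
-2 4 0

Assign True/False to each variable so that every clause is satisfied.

Pure literal: v2 appears only negated; assign v2 = False.
Branch on v1: take v1 = True.
For the remaining variables, v3 = False, v4 = False, v5 = False, v6 = True works.

v1 = True, v2 = False, v3 = False, v4 = False, v5 = False, v6 = True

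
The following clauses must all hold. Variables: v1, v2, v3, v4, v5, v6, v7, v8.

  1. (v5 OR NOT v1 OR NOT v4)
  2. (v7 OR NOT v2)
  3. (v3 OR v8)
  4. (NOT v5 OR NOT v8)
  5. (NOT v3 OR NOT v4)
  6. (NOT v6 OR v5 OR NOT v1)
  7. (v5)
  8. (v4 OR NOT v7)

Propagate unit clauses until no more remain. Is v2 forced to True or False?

False

(v5) stands alone — v5 = True.
(NOT v5 OR NOT v8): since v5 = True, the clause reduces to (NOT v8). v8 = False.
In (v8 OR v3), v8 is now false; v3 must hold, so v3 = True.
(NOT v3 OR NOT v4): since v3 = True, the clause reduces to (NOT v4). v4 = False.
(v4 OR NOT v7): since v4 = False, the clause reduces to (NOT v7). v7 = False.
(NOT v2 OR v7) with v7 = False leaves only NOT v2, so v2 = False.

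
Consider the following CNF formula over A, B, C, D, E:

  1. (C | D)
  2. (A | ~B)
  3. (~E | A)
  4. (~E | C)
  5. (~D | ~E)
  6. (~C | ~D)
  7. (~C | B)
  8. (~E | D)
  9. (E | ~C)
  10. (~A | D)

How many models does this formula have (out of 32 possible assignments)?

3

Satisfying assignments:
  A=F B=F C=F D=T E=F
  A=T B=F C=F D=T E=F
  A=T B=T C=F D=T E=F
Count: 3.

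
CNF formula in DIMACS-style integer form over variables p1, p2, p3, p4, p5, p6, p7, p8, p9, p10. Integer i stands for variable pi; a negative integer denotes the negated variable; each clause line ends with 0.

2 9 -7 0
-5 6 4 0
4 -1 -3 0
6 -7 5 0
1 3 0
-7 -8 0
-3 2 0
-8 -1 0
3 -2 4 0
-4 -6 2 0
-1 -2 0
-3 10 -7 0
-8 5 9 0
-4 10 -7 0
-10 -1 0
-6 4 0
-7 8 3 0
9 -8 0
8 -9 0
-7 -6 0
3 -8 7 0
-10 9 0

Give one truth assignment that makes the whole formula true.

p1=0, p2=1, p3=1, p4=1, p5=0, p6=1, p7=0, p8=0, p9=0, p10=0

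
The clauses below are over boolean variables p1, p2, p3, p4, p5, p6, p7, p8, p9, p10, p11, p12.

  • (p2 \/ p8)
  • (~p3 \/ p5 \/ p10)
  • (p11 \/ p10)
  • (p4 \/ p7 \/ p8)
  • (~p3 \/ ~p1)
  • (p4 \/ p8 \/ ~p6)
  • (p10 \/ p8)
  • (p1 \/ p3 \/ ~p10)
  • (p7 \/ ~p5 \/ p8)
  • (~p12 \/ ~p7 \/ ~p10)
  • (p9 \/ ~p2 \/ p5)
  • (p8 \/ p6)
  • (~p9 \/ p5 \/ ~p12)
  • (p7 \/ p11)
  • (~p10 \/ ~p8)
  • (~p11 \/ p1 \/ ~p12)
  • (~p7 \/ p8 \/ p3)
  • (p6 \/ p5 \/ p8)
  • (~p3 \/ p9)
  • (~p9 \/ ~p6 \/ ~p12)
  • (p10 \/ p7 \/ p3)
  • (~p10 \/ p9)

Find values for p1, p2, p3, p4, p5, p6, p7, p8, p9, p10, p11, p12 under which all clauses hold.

p1=F, p2=T, p3=T, p4=F, p5=T, p6=F, p7=F, p8=T, p9=T, p10=F, p11=T, p12=F

Check each clause:
  1. (p8 \/ p2) — p8 is true.
  2. (p5 \/ p10 \/ ~p3) — p5 is true.
  3. (p10 \/ p11) — p11 is true.
  4. (p7 \/ p4 \/ p8) — p8 is true.
  5. (~p1 \/ ~p3) — ~p1 is true.
  6. (p8 \/ ~p6 \/ p4) — p8 is true.
  7. (p8 \/ p10) — p8 is true.
  8. (p1 \/ ~p10 \/ p3) — p3 is true.
  9. (p7 \/ p8 \/ ~p5) — p8 is true.
  10. (~p10 \/ ~p12 \/ ~p7) — ~p7 is true.
  11. (p9 \/ p5 \/ ~p2) — p9 is true.
  12. (p8 \/ p6) — p8 is true.
  13. (~p9 \/ p5 \/ ~p12) — ~p12 is true.
  14. (p7 \/ p11) — p11 is true.
  15. (~p10 \/ ~p8) — ~p10 is true.
  16. (~p12 \/ p1 \/ ~p11) — ~p12 is true.
  17. (p3 \/ ~p7 \/ p8) — p8 is true.
  18. (p8 \/ p5 \/ p6) — p8 is true.
  19. (~p3 \/ p9) — p9 is true.
  20. (~p6 \/ ~p12 \/ ~p9) — ~p6 is true.
  21. (p7 \/ p3 \/ p10) — p3 is true.
  22. (p9 \/ ~p10) — p9 is true.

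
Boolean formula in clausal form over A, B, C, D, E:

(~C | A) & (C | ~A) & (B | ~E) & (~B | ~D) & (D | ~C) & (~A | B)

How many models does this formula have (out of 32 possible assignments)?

Satisfying assignments:
  A=F B=F C=F D=F E=F
  A=F B=F C=F D=T E=F
  A=F B=T C=F D=F E=F
  A=F B=T C=F D=F E=T
That's 4 in total.

4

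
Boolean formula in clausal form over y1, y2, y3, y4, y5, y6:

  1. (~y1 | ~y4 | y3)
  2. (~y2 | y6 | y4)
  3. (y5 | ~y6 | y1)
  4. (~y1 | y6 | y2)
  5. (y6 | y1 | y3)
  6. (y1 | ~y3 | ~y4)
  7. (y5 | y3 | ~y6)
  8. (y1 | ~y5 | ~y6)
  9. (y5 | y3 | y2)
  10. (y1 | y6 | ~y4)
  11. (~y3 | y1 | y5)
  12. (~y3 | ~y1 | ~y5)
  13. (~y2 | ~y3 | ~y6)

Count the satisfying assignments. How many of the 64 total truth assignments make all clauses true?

6

The models are:
  y1=0 y2=0 y3=1 y4=0 y5=1 y6=0
  y1=1 y2=0 y3=0 y4=0 y5=1 y6=1
  y1=1 y2=0 y3=1 y4=0 y5=0 y6=1
  y1=1 y2=0 y3=1 y4=1 y5=0 y6=1
  y1=1 y2=1 y3=0 y4=0 y5=1 y6=1
  y1=1 y2=1 y3=1 y4=1 y5=0 y6=0
Count: 6.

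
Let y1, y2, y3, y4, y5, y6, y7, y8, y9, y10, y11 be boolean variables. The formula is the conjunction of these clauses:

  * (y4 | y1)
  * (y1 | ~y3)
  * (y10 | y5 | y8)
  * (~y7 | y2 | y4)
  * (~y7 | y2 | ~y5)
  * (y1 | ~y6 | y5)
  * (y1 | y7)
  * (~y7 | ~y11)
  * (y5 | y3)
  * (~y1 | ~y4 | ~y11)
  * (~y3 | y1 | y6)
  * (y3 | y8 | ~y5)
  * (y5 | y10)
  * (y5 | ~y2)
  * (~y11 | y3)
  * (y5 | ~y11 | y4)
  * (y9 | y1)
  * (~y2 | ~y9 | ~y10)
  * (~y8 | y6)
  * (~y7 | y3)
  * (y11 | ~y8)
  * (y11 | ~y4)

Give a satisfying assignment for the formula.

y1=T, y2=F, y3=T, y4=F, y5=T, y6=F, y7=F, y8=F, y9=T, y10=F, y11=T

Check each clause:
  1. (y1 | y4) — y1 is true.
  2. (~y3 | y1) — y1 is true.
  3. (y5 | y10 | y8) — y5 is true.
  4. (y4 | ~y7 | y2) — ~y7 is true.
  5. (~y7 | ~y5 | y2) — ~y7 is true.
  6. (~y6 | y5 | y1) — y1 is true.
  7. (y1 | y7) — y1 is true.
  8. (~y7 | ~y11) — ~y7 is true.
  9. (y3 | y5) — y3 is true.
  10. (~y11 | ~y1 | ~y4) — ~y4 is true.
  11. (~y3 | y1 | y6) — y1 is true.
  12. (y3 | ~y5 | y8) — y3 is true.
  13. (y5 | y10) — y5 is true.
  14. (~y2 | y5) — y5 is true.
  15. (y3 | ~y11) — y3 is true.
  16. (~y11 | y4 | y5) — y5 is true.
  17. (y1 | y9) — y9 is true.
  18. (~y10 | ~y2 | ~y9) — ~y2 is true.
  19. (~y8 | y6) — ~y8 is true.
  20. (~y7 | y3) — ~y7 is true.
  21. (y11 | ~y8) — ~y8 is true.
  22. (~y4 | y11) — y11 is true.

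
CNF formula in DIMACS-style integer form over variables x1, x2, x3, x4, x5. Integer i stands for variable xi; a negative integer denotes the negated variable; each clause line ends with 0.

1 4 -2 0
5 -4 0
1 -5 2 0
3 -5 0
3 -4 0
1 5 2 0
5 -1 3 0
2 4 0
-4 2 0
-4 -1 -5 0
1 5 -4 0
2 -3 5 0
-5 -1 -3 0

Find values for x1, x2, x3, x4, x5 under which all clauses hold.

x1 = False, x2 = True, x3 = True, x4 = True, x5 = True

Check each clause:
  1. (x4 ∨ ¬x2 ∨ x1) — x4 is true.
  2. (x5 ∨ ¬x4) — x5 is true.
  3. (¬x5 ∨ x1 ∨ x2) — x2 is true.
  4. (¬x5 ∨ x3) — x3 is true.
  5. (x3 ∨ ¬x4) — x3 is true.
  6. (x2 ∨ x1 ∨ x5) — x2 is true.
  7. (¬x1 ∨ x5 ∨ x3) — x3 is true.
  8. (x4 ∨ x2) — x2 is true.
  9. (¬x4 ∨ x2) — x2 is true.
  10. (¬x1 ∨ ¬x4 ∨ ¬x5) — ¬x1 is true.
  11. (¬x4 ∨ x1 ∨ x5) — x5 is true.
  12. (x5 ∨ ¬x3 ∨ x2) — x2 is true.
  13. (¬x5 ∨ ¬x3 ∨ ¬x1) — ¬x1 is true.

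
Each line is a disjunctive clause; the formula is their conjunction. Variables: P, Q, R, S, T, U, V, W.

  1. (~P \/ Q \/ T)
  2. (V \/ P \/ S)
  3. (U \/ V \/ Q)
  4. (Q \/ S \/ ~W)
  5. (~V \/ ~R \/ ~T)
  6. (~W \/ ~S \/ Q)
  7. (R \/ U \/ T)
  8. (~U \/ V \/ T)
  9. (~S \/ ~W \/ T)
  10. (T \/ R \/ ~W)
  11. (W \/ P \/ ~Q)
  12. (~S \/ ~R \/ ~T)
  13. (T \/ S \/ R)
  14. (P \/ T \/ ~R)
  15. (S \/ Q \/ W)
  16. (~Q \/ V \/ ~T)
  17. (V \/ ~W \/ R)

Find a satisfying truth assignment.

Set P = True and propagate.
Branch on Q: take Q = True.
For the remaining variables, R = True, S = False, T = False, U = False, V = True, W = False works.
Check each clause:
  1. (Q \/ T \/ ~P) — Q is true.
  2. (V \/ S \/ P) — P is true.
  3. (Q \/ V \/ U) — Q is true.
  4. (Q \/ ~W \/ S) — ~W is true.
  5. (~T \/ ~V \/ ~R) — ~T is true.
  6. (~W \/ Q \/ ~S) — ~W is true.
  7. (U \/ T \/ R) — R is true.
  8. (V \/ ~U \/ T) — ~U is true.
  9. (~S \/ T \/ ~W) — ~W is true.
  10. (~W \/ R \/ T) — ~W is true.
  11. (~Q \/ W \/ P) — P is true.
  12. (~S \/ ~T \/ ~R) — ~T is true.
  13. (S \/ R \/ T) — R is true.
  14. (T \/ P \/ ~R) — P is true.
  15. (S \/ W \/ Q) — Q is true.
  16. (~Q \/ V \/ ~T) — ~T is true.
  17. (V \/ R \/ ~W) — ~W is true.

P=True, Q=True, R=True, S=False, T=False, U=False, V=True, W=False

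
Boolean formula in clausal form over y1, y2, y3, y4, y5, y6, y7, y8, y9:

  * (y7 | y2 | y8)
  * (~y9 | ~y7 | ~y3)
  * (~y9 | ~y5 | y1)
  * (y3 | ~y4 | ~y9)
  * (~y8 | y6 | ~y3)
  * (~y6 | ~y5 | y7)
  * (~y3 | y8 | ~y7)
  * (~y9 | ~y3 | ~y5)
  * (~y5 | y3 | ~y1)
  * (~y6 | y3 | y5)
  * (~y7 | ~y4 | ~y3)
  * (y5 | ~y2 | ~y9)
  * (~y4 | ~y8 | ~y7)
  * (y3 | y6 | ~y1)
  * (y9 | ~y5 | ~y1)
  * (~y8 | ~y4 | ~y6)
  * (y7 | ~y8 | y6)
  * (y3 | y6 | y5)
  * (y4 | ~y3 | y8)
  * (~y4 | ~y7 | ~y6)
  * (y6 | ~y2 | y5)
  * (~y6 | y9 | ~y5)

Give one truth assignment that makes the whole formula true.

y1 = T, y2 = F, y3 = T, y4 = F, y5 = F, y6 = T, y7 = T, y8 = T, y9 = F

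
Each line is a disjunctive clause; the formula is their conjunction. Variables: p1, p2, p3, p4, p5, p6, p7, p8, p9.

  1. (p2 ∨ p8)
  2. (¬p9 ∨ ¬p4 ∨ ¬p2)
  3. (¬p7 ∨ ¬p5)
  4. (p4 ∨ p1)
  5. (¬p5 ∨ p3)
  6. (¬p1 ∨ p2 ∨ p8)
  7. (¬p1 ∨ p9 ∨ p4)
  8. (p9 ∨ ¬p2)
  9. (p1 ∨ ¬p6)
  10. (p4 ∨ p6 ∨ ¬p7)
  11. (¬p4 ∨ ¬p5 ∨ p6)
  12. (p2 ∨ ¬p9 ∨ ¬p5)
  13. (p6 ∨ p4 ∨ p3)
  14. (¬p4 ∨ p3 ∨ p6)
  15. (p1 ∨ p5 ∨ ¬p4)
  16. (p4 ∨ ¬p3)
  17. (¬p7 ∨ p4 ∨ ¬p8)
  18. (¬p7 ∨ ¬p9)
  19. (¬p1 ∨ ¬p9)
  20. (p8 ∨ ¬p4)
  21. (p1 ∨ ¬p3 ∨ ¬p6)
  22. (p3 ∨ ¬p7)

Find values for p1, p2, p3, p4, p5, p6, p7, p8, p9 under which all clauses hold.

Branch on p1: take p1 = True.
  then p9 is forced to False.
  then p4 is forced to True.
  then p2 is forced to False.
  then p8 is forced to True.
Branch on p3: take p3 = True.
For the remaining variables, p5 = False, p6 = False, p7 = True works.

p1 = True, p2 = False, p3 = True, p4 = True, p5 = False, p6 = False, p7 = True, p8 = True, p9 = False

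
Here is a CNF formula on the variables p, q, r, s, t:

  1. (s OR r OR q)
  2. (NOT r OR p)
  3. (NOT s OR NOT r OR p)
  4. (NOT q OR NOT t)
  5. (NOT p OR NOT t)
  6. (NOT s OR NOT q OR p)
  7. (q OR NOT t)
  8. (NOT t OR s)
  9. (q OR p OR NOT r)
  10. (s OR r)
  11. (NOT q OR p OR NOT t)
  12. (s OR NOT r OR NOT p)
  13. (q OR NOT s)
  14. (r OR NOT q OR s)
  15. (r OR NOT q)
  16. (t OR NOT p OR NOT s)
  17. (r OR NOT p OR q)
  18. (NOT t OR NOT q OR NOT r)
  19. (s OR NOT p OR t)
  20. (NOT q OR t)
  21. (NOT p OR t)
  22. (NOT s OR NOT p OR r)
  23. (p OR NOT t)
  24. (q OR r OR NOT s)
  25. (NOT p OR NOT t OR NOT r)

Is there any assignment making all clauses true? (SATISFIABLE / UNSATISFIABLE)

p = True:
  propagation gives t=False; an empty clause results — contradiction.
p = False:
  propagation gives r=False, s=True, q=False; an empty clause results — contradiction.
Every branch closes, so no satisfying assignment exists.

UNSATISFIABLE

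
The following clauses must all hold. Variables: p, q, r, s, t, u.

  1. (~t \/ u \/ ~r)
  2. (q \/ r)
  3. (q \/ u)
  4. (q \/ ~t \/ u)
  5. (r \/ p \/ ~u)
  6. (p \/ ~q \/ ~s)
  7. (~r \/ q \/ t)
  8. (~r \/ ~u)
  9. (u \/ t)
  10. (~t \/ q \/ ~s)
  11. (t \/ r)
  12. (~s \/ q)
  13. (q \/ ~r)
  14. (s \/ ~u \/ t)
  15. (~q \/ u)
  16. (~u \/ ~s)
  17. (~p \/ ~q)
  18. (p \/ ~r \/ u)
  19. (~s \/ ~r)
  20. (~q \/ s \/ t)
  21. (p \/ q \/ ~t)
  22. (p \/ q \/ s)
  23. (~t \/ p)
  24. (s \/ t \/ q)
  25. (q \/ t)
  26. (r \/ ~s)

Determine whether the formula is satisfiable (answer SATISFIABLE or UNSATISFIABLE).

UNSATISFIABLE

q = True:
  propagation gives u=True, r=False, p=True; an empty clause results — contradiction.
q = False:
  propagation gives r=True; an empty clause results — contradiction.
Every branch closes, so no satisfying assignment exists.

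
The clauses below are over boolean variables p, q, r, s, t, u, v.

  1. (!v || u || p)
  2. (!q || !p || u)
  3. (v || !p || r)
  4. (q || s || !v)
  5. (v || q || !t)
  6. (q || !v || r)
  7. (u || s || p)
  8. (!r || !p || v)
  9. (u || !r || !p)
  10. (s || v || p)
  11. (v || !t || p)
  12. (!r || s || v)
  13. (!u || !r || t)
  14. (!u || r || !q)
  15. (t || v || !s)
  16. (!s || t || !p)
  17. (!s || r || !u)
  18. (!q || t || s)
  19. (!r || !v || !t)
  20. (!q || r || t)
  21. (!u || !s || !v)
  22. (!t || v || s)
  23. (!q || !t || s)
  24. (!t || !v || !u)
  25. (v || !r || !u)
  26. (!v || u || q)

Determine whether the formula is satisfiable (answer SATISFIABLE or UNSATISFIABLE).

UNSATISFIABLE

v = True:
  u = True:
    propagation gives s=False, q=True, r=True, t=True; an empty clause results — contradiction.
  u = False:
    propagation gives p=True, q=False; an empty clause results — contradiction.
v = False:
  r = True:
    propagation gives p=False, s=True, t=False; an empty clause results — contradiction.
  r = False:
    propagation gives p=False, s=True, t=False; an empty clause results — contradiction.
Every branch closes, so no satisfying assignment exists.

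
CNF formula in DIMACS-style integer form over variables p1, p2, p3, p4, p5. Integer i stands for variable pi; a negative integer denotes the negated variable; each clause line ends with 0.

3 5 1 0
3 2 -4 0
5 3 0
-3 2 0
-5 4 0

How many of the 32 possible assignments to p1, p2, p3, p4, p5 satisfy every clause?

8

Split on p3, then p5.
  p3=1, p5=1: remaining (p1,p2,p4) ∈ {(0,1,1); (1,1,1)} — 2.
  p3=1, p5=0: remaining (p1,p2,p4) ∈ {(0,1,0); (0,1,1); (1,1,0); (1,1,1)} — 4.
  p3=0, p5=1: remaining (p1,p2,p4) ∈ {(0,1,1); (1,1,1)} — 2.
  p3=0, p5=0: a clause becomes empty — 0.
Total: 2 + 4 + 2 + 0 = 8.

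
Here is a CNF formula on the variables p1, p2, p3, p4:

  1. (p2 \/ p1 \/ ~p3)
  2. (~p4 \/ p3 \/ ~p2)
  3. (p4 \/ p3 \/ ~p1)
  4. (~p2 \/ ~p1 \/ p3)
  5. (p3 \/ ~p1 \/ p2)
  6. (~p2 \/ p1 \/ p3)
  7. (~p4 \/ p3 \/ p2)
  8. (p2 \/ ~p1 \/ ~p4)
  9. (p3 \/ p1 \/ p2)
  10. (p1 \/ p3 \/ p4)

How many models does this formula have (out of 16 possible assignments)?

5

The models are:
  p1=F p2=T p3=T p4=F
  p1=F p2=T p3=T p4=T
  p1=T p2=F p3=T p4=F
  p1=T p2=T p3=T p4=F
  p1=T p2=T p3=T p4=T
Count: 5.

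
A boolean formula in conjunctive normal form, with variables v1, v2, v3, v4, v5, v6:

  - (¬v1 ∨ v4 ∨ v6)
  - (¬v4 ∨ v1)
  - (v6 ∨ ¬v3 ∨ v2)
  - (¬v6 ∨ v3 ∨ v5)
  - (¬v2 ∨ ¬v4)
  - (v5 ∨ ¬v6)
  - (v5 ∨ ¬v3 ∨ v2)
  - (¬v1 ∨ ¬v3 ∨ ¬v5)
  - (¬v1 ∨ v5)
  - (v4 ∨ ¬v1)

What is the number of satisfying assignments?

12

Case analysis on v1 and v5:
  v1=1, v5=1: remaining (v2,v3,v4,v6) ∈ {(0,0,1,0); (0,0,1,1)} — 2.
  v1=1, v5=0: a clause becomes empty — 0.
  v1=0, v5=1: 7 of the 16 assignments to (v2,v3,v4,v6) work.
  v1=0, v5=0: remaining (v2,v3,v4,v6) ∈ {(0,0,0,0); (1,0,0,0); (1,1,0,0)} — 3.
Total: 2 + 0 + 7 + 3 = 12.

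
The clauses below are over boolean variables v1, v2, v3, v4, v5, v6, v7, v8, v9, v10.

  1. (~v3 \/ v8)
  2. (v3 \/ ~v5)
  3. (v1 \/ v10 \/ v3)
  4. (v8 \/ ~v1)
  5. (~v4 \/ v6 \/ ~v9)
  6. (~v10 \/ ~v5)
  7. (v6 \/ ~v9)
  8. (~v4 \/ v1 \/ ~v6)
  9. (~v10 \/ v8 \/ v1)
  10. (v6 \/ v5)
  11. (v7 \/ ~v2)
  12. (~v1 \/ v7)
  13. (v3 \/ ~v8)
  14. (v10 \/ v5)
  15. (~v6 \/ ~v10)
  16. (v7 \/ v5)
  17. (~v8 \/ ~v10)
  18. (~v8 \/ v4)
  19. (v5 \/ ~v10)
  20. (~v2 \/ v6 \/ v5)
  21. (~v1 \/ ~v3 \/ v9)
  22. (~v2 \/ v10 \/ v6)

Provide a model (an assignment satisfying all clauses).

v1=1  v2=0  v3=1  v4=1  v5=1  v6=1  v7=1  v8=1  v9=1  v10=0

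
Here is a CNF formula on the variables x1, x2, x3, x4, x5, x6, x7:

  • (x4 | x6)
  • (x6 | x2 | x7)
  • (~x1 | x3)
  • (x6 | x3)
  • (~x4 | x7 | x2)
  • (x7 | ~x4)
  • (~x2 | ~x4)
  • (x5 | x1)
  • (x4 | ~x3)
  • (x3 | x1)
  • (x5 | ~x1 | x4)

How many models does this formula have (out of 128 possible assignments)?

6

The models are:
  x1=F x2=F x3=T x4=T x5=T x6=F x7=T
  x1=F x2=F x3=T x4=T x5=T x6=T x7=T
  x1=T x2=F x3=T x4=T x5=F x6=F x7=T
  x1=T x2=F x3=T x4=T x5=F x6=T x7=T
  x1=T x2=F x3=T x4=T x5=T x6=F x7=T
  x1=T x2=F x3=T x4=T x5=T x6=T x7=T
That's 6 in total.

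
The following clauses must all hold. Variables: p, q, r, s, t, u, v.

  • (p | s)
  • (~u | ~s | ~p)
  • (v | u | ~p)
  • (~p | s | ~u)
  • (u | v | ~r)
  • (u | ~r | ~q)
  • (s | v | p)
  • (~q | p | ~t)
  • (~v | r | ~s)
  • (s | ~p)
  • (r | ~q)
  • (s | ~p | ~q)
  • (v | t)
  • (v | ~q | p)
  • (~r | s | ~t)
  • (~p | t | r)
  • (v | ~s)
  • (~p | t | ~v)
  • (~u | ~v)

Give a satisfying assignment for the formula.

Pure literal: q appears only negated; assign q = False.
Branch on p: take p = True.
  then s is forced to True.
  then u is forced to False.
  then v is forced to True.
  then r is forced to True.
  then t is forced to True.
Every clause has at least one true literal under this assignment.

p = True, q = False, r = True, s = True, t = True, u = False, v = True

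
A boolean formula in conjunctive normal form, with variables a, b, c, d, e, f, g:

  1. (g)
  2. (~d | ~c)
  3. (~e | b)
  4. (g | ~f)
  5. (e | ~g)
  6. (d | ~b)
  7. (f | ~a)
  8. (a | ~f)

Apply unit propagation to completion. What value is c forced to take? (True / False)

Unit clause (g) sets g = True.
In (e | ~g), ~g is now false; e must hold, so e = True.
In (b | ~e), ~e is now false; b must hold, so b = True.
In (d | ~b), ~b is now false; d must hold, so d = True.
(~c | ~d) with d = True leaves only ~c, so c = False.

False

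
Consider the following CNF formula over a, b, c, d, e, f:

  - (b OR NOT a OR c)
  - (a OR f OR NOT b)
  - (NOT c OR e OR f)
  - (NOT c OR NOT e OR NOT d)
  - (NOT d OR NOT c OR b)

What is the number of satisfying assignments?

Split on c, then b.
  c=T, b=T: 7 of the 16 assignments to (a,d,e,f) work.
  c=T, b=F: a free; 3 ways for (d,e,f) × 2^1 = 6.
  c=F, b=T: d, e free; 3 ways for (a,f) × 2^2 = 12.
  c=F, b=F: forces a=F; d, e, f free → 2^3 = 8.
Total: 7 + 6 + 12 + 8 = 33.

33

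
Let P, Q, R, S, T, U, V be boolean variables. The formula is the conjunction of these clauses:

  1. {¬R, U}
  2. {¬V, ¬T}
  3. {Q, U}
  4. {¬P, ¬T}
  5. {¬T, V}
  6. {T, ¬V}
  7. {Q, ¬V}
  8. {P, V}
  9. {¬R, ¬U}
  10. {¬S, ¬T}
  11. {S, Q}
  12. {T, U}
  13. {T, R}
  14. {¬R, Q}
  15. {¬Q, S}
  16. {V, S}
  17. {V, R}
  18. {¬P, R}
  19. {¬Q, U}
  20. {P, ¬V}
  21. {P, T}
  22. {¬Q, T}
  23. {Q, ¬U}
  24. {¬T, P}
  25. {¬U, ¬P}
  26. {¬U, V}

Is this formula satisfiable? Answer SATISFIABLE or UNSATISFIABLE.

T = True:
  propagation gives V=False; an empty clause results — contradiction.
T = False:
  propagation gives V=False, P=True, U=True; an empty clause results — contradiction.
Every branch closes, so no satisfying assignment exists.

UNSATISFIABLE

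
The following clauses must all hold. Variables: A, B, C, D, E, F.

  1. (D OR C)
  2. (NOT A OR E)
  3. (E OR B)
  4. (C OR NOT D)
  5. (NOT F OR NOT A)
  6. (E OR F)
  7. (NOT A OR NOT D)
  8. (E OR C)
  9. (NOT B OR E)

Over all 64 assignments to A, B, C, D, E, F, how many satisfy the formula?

10

Split on E, then A.
  E=1, A=1: remaining (B,C,D,F) ∈ {(0,1,0,0); (1,1,0,0)} — 2.
  E=1, A=0: forces C=1; B, D, F free → 2^3 = 8.
  E=0, A=1: a clause becomes empty — 0.
  E=0, A=0: a clause becomes empty — 0.
Total: 2 + 8 + 0 + 0 = 10.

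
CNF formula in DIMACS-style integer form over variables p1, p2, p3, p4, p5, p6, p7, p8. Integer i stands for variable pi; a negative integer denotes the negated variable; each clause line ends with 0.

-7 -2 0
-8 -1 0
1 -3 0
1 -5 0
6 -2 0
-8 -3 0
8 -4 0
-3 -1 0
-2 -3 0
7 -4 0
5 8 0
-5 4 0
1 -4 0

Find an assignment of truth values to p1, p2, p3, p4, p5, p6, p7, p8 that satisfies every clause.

p1 = 0  p2 = 0  p3 = 0  p4 = 0  p5 = 0  p6 = 1  p7 = 1  p8 = 1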